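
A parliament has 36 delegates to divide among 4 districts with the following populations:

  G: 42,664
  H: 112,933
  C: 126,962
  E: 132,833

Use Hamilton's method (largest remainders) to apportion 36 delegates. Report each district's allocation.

Total 415392; standard divisor 415392/36 ≈ 11538.667.
Standard quotas: G 3.6975, H 9.7874, C 11.0032, E 11.5120.
Lower quotas: G 3, H 9, C 11, E 11 (sum 34, leaving 2 seats).
Remainders in descending order: H 0.7874, G 0.6975, E 0.5120, C 0.0032.
Largest remainders: H, G receive the extra seats.

G=4, H=10, C=11, E=11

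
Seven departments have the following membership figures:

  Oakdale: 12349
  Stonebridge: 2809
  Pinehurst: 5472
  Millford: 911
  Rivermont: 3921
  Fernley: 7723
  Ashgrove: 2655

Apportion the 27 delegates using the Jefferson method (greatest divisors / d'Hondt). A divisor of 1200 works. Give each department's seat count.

Oakdale: 10, Stonebridge: 2, Pinehurst: 4, Millford: 0, Rivermont: 3, Fernley: 6, Ashgrove: 2

With modified divisor 1200: modified quotas Oakdale 10.291, Stonebridge 2.341, Pinehurst 4.560, Millford 0.759, Rivermont 3.268, Fernley 6.436, Ashgrove 2.212.
Rounding down: Oakdale 10, Stonebridge 2, Pinehurst 4, Millford 0, Rivermont 3, Fernley 6, Ashgrove 2 (total 27).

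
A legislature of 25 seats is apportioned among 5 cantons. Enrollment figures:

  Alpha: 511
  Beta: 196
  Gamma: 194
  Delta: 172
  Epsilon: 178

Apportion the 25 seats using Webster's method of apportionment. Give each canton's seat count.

Alpha=10; Beta=4; Gamma=4; Delta=3; Epsilon=4

Standard divisor 1251/25 ≈ 50.04; standard quotas: Alpha 10.212, Beta 3.917, Gamma 3.877, Delta 3.437, Epsilon 3.557.
Rounding to the nearest integer gives Alpha 10, Beta 4, Gamma 4, Delta 3, Epsilon 4 — total 25, matching the house size, so no adjustment is needed.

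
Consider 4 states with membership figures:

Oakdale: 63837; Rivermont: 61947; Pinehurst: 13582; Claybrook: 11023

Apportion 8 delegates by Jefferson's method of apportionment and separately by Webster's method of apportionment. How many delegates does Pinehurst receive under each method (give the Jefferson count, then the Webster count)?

0 and 1

Jefferson: Oakdale 4, Rivermont 4, Pinehurst 0, Claybrook 0.
Webster: Oakdale 3, Rivermont 3, Pinehurst 1, Claybrook 1.
Pinehurst gets 0 under Jefferson and 1 under Webster.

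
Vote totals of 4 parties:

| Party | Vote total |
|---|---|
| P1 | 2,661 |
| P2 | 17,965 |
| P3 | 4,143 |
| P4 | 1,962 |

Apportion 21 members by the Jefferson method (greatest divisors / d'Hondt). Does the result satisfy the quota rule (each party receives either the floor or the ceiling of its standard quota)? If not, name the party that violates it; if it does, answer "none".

none

Standard quotas: P1 2.090, P2 14.113, P3 3.255, P4 1.541.
Jefferson allocation: P1 2, P2 15, P3 3, P4 1.
Every allocation lies between the lower and upper quota.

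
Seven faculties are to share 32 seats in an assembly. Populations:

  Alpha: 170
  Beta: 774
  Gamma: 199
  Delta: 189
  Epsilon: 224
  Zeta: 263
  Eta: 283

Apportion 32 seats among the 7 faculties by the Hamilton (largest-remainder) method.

The standard divisor is 2102/32 ≈ 65.688.
Standard quotas: Alpha 2.588, Beta 11.783, Gamma 3.029, Delta 2.877, Epsilon 3.410, Zeta 4.004, Eta 4.308.
Lower quotas: Alpha 2, Beta 11, Gamma 3, Delta 2, Epsilon 3, Zeta 4, Eta 4 (sum 29, leaving 3 seats).
Remainders in descending order: Delta 0.877, Beta 0.783, Alpha 0.588, Epsilon 0.410, Eta 0.308, Gamma 0.029, Zeta 0.004.
Largest remainders: Delta, Beta, Alpha receive the extra seats.

Alpha 3; Beta 12; Gamma 3; Delta 3; Epsilon 3; Zeta 4; Eta 4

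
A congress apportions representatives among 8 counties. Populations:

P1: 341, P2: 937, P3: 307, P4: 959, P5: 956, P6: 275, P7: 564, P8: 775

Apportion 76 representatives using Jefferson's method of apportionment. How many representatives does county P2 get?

14

Standard divisor 5114/76 ≈ 67.289; standard quotas: P1 5.068, P2 13.925, P3 4.562, P4 14.252, P5 14.207, P6 4.087, P7 8.382, P8 11.517.
Rounding down gives 5, 13, 4, 14, 14, 4, 8, 11 = 73 seats, so the divisor must be adjusted.
With modified divisor 63.83: modified quotas P1 5.342, P2 14.680, P3 4.810, P4 15.024, P5 14.977, P6 4.308, P7 8.836, P8 12.142.
Rounding down: P1 5, P2 14, P3 4, P4 15, P5 14, P6 4, P7 8, P8 12 (total 76).
P2 receives 14.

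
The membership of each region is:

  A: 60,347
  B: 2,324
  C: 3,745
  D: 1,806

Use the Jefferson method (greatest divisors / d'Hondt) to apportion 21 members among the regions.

A: 20, B: 0, C: 1, D: 0

Standard divisor 68222/21 ≈ 3248.667; standard quotas: A 18.576, B 0.715, C 1.153, D 0.556.
Rounding down gives 18, 0, 1, 0 = 19 seats, so the divisor must be adjusted.
With modified divisor 2900: modified quotas A 20.809, B 0.801, C 1.291, D 0.623.
Rounding down: A 20, B 0, C 1, D 0 (total 21).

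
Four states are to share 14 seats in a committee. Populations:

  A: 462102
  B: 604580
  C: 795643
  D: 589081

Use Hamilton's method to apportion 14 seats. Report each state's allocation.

Standard divisor: 2451406 ÷ 14 ≈ 175100.429.
Standard quotas: A 2.6391, B 3.4528, C 4.5439, D 3.3642.
Lower quotas: A 2, B 3, C 4, D 3 (sum 12, leaving 2 seats).
Remainders in descending order: A 0.6391, C 0.5439, B 0.4528, D 0.3642.
Largest remainders: A, C receive the extra seats.

A 3, B 3, C 5, D 3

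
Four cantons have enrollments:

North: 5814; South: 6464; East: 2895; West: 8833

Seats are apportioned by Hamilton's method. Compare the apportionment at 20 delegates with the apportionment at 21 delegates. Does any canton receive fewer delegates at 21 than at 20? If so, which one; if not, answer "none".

At 20 seats: North 5, South 5, East 3, West 7.
At 21 seats: North 5, South 6, East 2, West 8.
East drops from 3 to 2.

East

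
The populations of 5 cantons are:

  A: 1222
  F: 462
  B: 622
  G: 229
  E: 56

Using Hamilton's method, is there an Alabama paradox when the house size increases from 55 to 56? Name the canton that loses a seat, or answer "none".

none

At 55 seats: A 26, F 10, B 13, G 5, E 1.
At 56 seats: A 26, F 10, B 14, G 5, E 1.
No canton's allocation decreased.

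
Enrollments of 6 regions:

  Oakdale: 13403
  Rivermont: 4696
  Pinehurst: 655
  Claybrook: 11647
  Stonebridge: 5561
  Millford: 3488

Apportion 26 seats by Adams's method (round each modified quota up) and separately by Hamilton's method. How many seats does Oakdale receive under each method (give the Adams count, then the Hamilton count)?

8 and 9

Adams: Oakdale 8, Rivermont 3, Pinehurst 1, Claybrook 7, Stonebridge 4, Millford 3.
Hamilton: Oakdale 9, Rivermont 3, Pinehurst 0, Claybrook 8, Stonebridge 4, Millford 2.
Oakdale gets 8 under Adams and 9 under Hamilton.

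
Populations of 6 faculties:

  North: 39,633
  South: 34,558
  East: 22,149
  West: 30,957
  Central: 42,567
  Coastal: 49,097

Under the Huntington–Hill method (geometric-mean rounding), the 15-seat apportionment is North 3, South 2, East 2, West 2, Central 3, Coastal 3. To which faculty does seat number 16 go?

Coastal

Priority for the next seat is population ÷ (√(s·(s+1))).
Priorities: North 11441.062, South 14108.244, East 9042.291, West 12638.142, Central 12288.034, Coastal 14173.083.
Highest priority: Coastal.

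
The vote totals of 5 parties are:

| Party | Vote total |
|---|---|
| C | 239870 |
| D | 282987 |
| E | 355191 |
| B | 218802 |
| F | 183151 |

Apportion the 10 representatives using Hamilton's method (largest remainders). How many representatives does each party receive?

The standard divisor is 1280001/10 ≈ 128000.1.
Standard quotas: C 1.8740, D 2.2108, E 2.7749, B 1.7094, F 1.4309.
Lower quotas: C 1, D 2, E 2, B 1, F 1 (sum 7, leaving 3 seats).
Remainders in descending order: C 0.8740, E 0.7749, B 0.7094, F 0.4309, D 0.2108.
The surplus seats go to C, E, B.

C 2, D 2, E 3, B 2, F 1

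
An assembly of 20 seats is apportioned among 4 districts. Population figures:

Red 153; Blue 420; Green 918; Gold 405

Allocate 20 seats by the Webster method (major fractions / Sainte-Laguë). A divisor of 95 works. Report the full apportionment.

With modified divisor 95: modified quotas Red 1.611, Blue 4.421, Green 9.663, Gold 4.263.
Rounding to the nearest integer: Red 2, Blue 4, Green 10, Gold 4 (total 20).

Red: 2, Blue: 4, Green: 10, Gold: 4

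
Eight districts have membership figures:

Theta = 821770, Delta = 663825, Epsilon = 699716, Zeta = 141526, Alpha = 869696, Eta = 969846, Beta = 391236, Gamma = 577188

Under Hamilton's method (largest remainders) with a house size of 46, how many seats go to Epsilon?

Standard divisor: 5134803 ÷ 46 ≈ 111626.152.
Standard quotas: Theta 7.3618, Delta 5.9469, Epsilon 6.2684, Zeta 1.2679, Alpha 7.7911, Eta 8.6883, Beta 3.5049, Gamma 5.1707.
Lower quotas: Theta 7, Delta 5, Epsilon 6, Zeta 1, Alpha 7, Eta 8, Beta 3, Gamma 5 (sum 42, leaving 4 seats).
Remainders in descending order: Delta 0.9469, Alpha 0.7911, Eta 0.6883, Beta 0.5049, Theta 0.3618, Epsilon 0.2684, Zeta 0.2679, Gamma 0.1707.
Largest remainders: Delta, Alpha, Eta, Beta receive the extra seats.
Epsilon receives 6.

6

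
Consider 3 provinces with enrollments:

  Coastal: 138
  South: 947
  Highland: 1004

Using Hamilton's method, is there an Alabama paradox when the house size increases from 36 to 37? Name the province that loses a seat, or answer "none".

Coastal

At 36 seats: Coastal 3, South 16, Highland 17.
At 37 seats: Coastal 2, South 17, Highland 18.
Coastal drops from 3 to 2.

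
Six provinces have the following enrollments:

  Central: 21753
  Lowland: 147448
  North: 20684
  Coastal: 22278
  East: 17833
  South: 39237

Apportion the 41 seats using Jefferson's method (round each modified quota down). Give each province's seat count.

Central 3, Lowland 24, North 3, Coastal 3, East 2, South 6

Standard divisor 269233/41 ≈ 6566.659; standard quotas: Central 3.313, Lowland 22.454, North 3.150, Coastal 3.393, East 2.716, South 5.975.
Rounding down gives 3, 22, 3, 3, 2, 5 = 38 seats, so the divisor must be adjusted.
With modified divisor 6000: modified quotas Central 3.626, Lowland 24.575, North 3.447, Coastal 3.713, East 2.972, South 6.540.
Rounding down: Central 3, Lowland 24, North 3, Coastal 3, East 2, South 6 (total 41).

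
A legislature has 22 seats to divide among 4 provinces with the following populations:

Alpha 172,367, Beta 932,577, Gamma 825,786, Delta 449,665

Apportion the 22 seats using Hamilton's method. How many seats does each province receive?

Alpha 1; Beta 9; Gamma 8; Delta 4

The standard divisor is 2380395/22 ≈ 108199.773.
Standard quotas: Alpha 1.5930, Beta 8.6190, Gamma 7.6320, Delta 4.1559.
Lower quotas: Alpha 1, Beta 8, Gamma 7, Delta 4 (sum 20, leaving 2 seats).
Remainders in descending order: Gamma 0.6320, Beta 0.6190, Alpha 0.5930, Delta 0.1559.
Largest remainders: Gamma, Beta receive the extra seats.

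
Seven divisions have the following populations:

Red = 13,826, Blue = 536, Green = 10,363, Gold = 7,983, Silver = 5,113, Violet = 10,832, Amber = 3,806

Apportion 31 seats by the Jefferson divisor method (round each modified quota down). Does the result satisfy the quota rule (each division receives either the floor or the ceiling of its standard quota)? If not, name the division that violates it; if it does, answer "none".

none

Standard quotas: Red 8.170, Blue 0.317, Green 6.124, Gold 4.717, Silver 3.021, Violet 6.401, Amber 2.249.
Jefferson allocation: Red 8, Blue 0, Green 6, Gold 5, Silver 3, Violet 7, Amber 2.
Every allocation lies between the lower and upper quota.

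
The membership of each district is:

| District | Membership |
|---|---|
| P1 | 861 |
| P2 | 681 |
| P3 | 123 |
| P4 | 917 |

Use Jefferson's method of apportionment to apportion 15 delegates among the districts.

Standard divisor 2582/15 ≈ 172.133; standard quotas: P1 5.002, P2 3.956, P3 0.715, P4 5.327.
Rounding down gives 5, 3, 0, 5 = 13 seats, so the divisor must be adjusted.
With modified divisor 150: modified quotas P1 5.740, P2 4.540, P3 0.820, P4 6.113.
Rounding down: P1 5, P2 4, P3 0, P4 6 (total 15).

P1 5, P2 4, P3 0, P4 6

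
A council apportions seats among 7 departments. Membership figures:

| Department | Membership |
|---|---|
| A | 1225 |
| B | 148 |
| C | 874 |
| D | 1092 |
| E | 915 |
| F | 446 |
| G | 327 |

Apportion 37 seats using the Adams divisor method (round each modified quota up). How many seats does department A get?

9

Standard divisor 5027/37 ≈ 135.865; standard quotas: A 9.016, B 1.089, C 6.433, D 8.037, E 6.735, F 3.283, G 2.407.
Rounding up gives 10, 2, 7, 9, 7, 4, 3 = 42 seats, so the divisor must be adjusted.
With modified divisor 151.35: modified quotas A 8.094, B 0.978, C 5.775, D 7.215, E 6.046, F 2.947, G 2.161.
Rounding up: A 9, B 1, C 6, D 8, E 7, F 3, G 3 (total 37).
A receives 9.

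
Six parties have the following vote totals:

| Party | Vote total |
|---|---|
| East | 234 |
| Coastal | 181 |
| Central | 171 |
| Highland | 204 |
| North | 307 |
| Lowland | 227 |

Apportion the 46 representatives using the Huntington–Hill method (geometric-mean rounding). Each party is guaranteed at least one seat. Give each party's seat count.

With divisor 29: modified quotas East 8.069, Coastal 6.241, Central 5.897, Highland 7.034, North 10.586, Lowland 7.828.
Geometric-mean thresholds: East √(8·9)=8.485, Coastal √(6·7)=6.481, Central √(5·6)=5.477, Highland √(7·8)=7.483, North √(10·11)=10.488, Lowland √(7·8)=7.483.
Each quota rounded against its threshold gives East 8, Coastal 6, Central 6, Highland 7, North 11, Lowland 8 (total 46).

East: 8, Coastal: 6, Central: 6, Highland: 7, North: 11, Lowland: 8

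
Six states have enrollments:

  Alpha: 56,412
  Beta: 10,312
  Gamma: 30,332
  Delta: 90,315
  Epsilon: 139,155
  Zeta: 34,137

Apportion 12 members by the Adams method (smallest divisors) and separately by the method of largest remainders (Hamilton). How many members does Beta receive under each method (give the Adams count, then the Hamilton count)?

Adams: Alpha 2, Beta 1, Gamma 1, Delta 3, Epsilon 4, Zeta 1.
Hamilton: Alpha 2, Beta 0, Gamma 1, Delta 3, Epsilon 5, Zeta 1.
Beta gets 1 under Adams and 0 under Hamilton.

1 and 0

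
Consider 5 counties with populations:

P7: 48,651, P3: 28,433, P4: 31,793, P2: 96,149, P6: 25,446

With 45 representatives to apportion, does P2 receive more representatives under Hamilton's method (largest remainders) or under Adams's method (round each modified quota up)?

Hamilton: P7 9, P3 6, P4 6, P2 19, P6 5.
Adams: P7 10, P3 6, P4 6, P2 18, P6 5.
P2 gets 19 under Hamilton and 18 under Adams.

Hamilton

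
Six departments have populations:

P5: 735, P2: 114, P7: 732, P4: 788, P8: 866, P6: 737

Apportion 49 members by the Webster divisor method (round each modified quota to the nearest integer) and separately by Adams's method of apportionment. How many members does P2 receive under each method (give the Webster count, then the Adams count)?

1 and 2

Webster: P5 9, P2 1, P7 9, P4 10, P8 11, P6 9.
Adams: P5 9, P2 2, P7 9, P4 10, P8 10, P6 9.
P2 gets 1 under Webster and 2 under Adams.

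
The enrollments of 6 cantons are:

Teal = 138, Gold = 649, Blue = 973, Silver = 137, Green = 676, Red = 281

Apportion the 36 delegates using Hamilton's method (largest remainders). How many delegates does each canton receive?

Teal 2, Gold 8, Blue 12, Silver 2, Green 8, Red 4

The standard divisor is 2854/36 ≈ 79.278.
Standard quotas: Teal 1.741, Gold 8.186, Blue 12.273, Silver 1.728, Green 8.527, Red 3.544.
Lower quotas: Teal 1, Gold 8, Blue 12, Silver 1, Green 8, Red 3 (sum 33, leaving 3 seats).
Remainders in descending order: Teal 0.741, Silver 0.728, Red 0.544, Green 0.527, Blue 0.273, Gold 0.186.
The surplus seats go to Teal, Silver, Red.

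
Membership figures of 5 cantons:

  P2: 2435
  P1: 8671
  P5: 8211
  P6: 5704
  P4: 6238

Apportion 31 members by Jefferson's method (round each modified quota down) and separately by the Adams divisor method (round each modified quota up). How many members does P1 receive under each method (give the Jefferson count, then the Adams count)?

Jefferson: P2 2, P1 9, P5 8, P6 6, P4 6.
Adams: P2 3, P1 8, P5 8, P6 6, P4 6.
P1 gets 9 under Jefferson and 8 under Adams.

9 and 8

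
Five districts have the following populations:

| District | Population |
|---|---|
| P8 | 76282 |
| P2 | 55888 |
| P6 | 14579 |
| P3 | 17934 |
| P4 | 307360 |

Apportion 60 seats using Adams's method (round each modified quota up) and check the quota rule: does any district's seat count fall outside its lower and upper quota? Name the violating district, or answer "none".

P4

Standard quotas: P8 9.696, P2 7.104, P6 1.853, P3 2.280, P4 39.068.
Adams allocation: P8 10, P2 7, P6 2, P3 3, P4 38.
P4 has quota 39.068 (lower 39, upper 40) but receives 38 — outside the quota interval.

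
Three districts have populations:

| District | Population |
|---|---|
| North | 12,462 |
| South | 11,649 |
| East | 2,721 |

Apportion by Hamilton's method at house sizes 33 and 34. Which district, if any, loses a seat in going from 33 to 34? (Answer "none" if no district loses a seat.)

At 33 seats: North 15, South 14, East 4.
At 34 seats: North 16, South 15, East 3.
East drops from 4 to 3.

East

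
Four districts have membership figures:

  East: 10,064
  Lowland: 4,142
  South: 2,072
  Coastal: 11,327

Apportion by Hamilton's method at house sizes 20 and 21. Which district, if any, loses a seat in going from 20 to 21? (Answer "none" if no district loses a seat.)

South

At 20 seats: East 7, Lowland 3, South 2, Coastal 8.
At 21 seats: East 8, Lowland 3, South 1, Coastal 9.
South drops from 2 to 1.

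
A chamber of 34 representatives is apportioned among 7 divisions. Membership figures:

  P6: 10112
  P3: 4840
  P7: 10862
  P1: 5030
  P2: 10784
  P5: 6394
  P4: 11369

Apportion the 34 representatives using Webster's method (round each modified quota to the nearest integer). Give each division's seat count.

Standard divisor 59391/34 ≈ 1746.794; standard quotas: P6 5.789, P3 2.771, P7 6.218, P1 2.880, P2 6.174, P5 3.660, P4 6.508.
Rounding to the nearest integer gives 6, 3, 6, 3, 6, 4, 7 = 35 seats, so the divisor must be adjusted.
With modified divisor 1800: modified quotas P6 5.618, P3 2.689, P7 6.034, P1 2.794, P2 5.991, P5 3.552, P4 6.316.
Rounding to the nearest integer: P6 6, P3 3, P7 6, P1 3, P2 6, P5 4, P4 6 (total 34).

P6 6, P3 3, P7 6, P1 3, P2 6, P5 4, P4 6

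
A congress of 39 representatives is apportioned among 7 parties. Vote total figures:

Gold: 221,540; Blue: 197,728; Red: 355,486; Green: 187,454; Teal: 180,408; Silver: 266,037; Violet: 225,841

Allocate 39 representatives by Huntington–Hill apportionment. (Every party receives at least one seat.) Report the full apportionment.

With divisor 41564: modified quotas Gold 5.330, Blue 4.757, Red 8.553, Green 4.510, Teal 4.340, Silver 6.401, Violet 5.434.
Geometric-mean thresholds: Gold √(5·6)=5.477, Blue √(4·5)=4.472, Red √(8·9)=8.485, Green √(4·5)=4.472, Teal √(4·5)=4.472, Silver √(6·7)=6.481, Violet √(5·6)=5.477.
Each quota rounded against its threshold gives Gold 5, Blue 5, Red 9, Green 5, Teal 4, Silver 6, Violet 5 (total 39).

Gold=5, Blue=5, Red=9, Green=5, Teal=4, Silver=6, Violet=5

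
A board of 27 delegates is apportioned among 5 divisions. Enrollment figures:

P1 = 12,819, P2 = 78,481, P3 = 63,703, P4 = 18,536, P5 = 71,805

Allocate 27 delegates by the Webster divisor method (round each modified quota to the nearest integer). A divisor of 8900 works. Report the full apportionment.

P1: 1; P2: 9; P3: 7; P4: 2; P5: 8

With modified divisor 8900: modified quotas P1 1.440, P2 8.818, P3 7.158, P4 2.083, P5 8.068.
Rounding to the nearest integer: P1 1, P2 9, P3 7, P4 2, P5 8 (total 27).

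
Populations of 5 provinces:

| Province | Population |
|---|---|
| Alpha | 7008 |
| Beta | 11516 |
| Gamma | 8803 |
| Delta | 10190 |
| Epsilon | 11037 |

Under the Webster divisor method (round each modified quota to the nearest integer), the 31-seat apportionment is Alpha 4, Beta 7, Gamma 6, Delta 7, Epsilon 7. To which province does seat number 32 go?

Alpha

Priority for the next seat is population ÷ (current seats + 0.5).
Priorities: Alpha 1557.333, Beta 1535.467, Gamma 1354.308, Delta 1358.667, Epsilon 1471.600.
Highest priority: Alpha.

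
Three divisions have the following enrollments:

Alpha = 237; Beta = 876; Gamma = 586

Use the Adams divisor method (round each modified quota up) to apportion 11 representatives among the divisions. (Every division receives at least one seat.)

Standard divisor 1699/11 ≈ 154.455; standard quotas: Alpha 1.534, Beta 5.672, Gamma 3.794.
Rounding up gives 2, 6, 4 = 12 seats, so the divisor must be adjusted.
With modified divisor 190: modified quotas Alpha 1.247, Beta 4.611, Gamma 3.084.
Rounding up: Alpha 2, Beta 5, Gamma 4 (total 11).

Alpha 2, Beta 5, Gamma 4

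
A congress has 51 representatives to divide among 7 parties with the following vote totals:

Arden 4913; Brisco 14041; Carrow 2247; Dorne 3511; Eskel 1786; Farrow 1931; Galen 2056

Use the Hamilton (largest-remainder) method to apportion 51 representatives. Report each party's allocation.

Total 30485; standard divisor 30485/51 ≈ 597.745.
Standard quotas: Arden 8.2192, Brisco 23.4899, Carrow 3.7591, Dorne 5.8737, Eskel 2.9879, Farrow 3.2305, Galen 3.4396.
Lower quotas: Arden 8, Brisco 23, Carrow 3, Dorne 5, Eskel 2, Farrow 3, Galen 3 (sum 47, leaving 4 seats).
Remainders in descending order: Eskel 0.9879, Dorne 0.8737, Carrow 0.7591, Brisco 0.4899, Galen 0.4396, Farrow 0.2305, Arden 0.2192.
The surplus seats go to Eskel, Dorne, Carrow, Brisco.

Arden 8, Brisco 24, Carrow 4, Dorne 6, Eskel 3, Farrow 3, Galen 3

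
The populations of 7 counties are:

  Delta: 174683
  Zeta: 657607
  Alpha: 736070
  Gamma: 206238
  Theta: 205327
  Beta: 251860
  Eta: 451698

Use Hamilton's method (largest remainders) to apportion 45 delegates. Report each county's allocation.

The standard divisor is 2683483/45 ≈ 59632.956.
Standard quotas: Delta 2.9293, Zeta 11.0276, Alpha 12.3433, Gamma 3.4585, Theta 3.4432, Beta 4.2235, Eta 7.5746.
Lower quotas: Delta 2, Zeta 11, Alpha 12, Gamma 3, Theta 3, Beta 4, Eta 7 (sum 42, leaving 3 seats).
Remainders in descending order: Delta 0.9293, Eta 0.5746, Gamma 0.4585, Theta 0.4432, Alpha 0.3433, Beta 0.2235, Zeta 0.0276.
The surplus seats go to Delta, Eta, Gamma.

Delta 3, Zeta 11, Alpha 12, Gamma 4, Theta 3, Beta 4, Eta 8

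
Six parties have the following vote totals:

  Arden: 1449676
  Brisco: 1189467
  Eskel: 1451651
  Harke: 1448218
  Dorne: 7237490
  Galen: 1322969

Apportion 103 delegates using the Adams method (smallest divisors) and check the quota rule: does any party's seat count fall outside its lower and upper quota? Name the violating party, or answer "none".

Standard quotas: Arden 10.590, Brisco 8.689, Eskel 10.605, Harke 10.580, Dorne 52.872, Galen 9.665.
Adams allocation: Arden 11, Brisco 9, Eskel 11, Harke 11, Dorne 51, Galen 10.
Dorne has quota 52.872 (lower 52, upper 53) but receives 51 — outside the quota interval.

Dorne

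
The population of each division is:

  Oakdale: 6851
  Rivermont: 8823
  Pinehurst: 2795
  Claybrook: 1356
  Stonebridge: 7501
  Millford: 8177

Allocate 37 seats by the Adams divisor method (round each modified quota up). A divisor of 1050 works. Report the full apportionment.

With modified divisor 1050: modified quotas Oakdale 6.525, Rivermont 8.403, Pinehurst 2.662, Claybrook 1.291, Stonebridge 7.144, Millford 7.788.
Rounding up: Oakdale 7, Rivermont 9, Pinehurst 3, Claybrook 2, Stonebridge 8, Millford 8 (total 37).

Oakdale=7; Rivermont=9; Pinehurst=3; Claybrook=2; Stonebridge=8; Millford=8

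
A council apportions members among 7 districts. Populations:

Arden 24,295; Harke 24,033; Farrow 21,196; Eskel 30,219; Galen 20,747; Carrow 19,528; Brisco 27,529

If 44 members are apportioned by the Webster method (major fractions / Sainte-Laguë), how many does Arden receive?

Standard divisor 167547/44 ≈ 3807.886; standard quotas: Arden 6.380, Harke 6.311, Farrow 5.566, Eskel 7.936, Galen 5.448, Carrow 5.128, Brisco 7.229.
Rounding to the nearest integer gives 6, 6, 6, 8, 5, 5, 7 = 43 seats, so the divisor must be adjusted.
With modified divisor 3750: modified quotas Arden 6.479, Harke 6.409, Farrow 5.652, Eskel 8.058, Galen 5.533, Carrow 5.207, Brisco 7.341.
Rounding to the nearest integer: Arden 6, Harke 6, Farrow 6, Eskel 8, Galen 6, Carrow 5, Brisco 7 (total 44).
Arden receives 6.

6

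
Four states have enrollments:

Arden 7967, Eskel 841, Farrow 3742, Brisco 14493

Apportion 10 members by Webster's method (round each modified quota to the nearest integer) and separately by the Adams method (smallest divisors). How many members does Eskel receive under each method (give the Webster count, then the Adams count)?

0 and 1

Webster: Arden 3, Eskel 0, Farrow 1, Brisco 6.
Adams: Arden 3, Eskel 1, Farrow 2, Brisco 4.
Eskel gets 0 under Webster and 1 under Adams.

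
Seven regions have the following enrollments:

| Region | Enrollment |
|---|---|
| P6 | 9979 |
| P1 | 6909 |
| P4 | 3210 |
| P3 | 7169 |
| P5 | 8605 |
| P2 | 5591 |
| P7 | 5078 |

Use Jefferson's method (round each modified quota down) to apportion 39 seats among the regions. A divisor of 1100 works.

P6 9; P1 6; P4 2; P3 6; P5 7; P2 5; P7 4

With modified divisor 1100: modified quotas P6 9.072, P1 6.281, P4 2.918, P3 6.517, P5 7.823, P2 5.083, P7 4.616.
Rounding down: P6 9, P1 6, P4 2, P3 6, P5 7, P2 5, P7 4 (total 39).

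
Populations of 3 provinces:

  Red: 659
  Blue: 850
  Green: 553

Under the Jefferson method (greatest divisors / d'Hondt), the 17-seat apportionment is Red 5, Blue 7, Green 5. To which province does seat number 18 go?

Priority for the next seat is population ÷ (current seats + 1).
Priorities: Red 109.833, Blue 106.250, Green 92.167.
Highest priority: Red.

Red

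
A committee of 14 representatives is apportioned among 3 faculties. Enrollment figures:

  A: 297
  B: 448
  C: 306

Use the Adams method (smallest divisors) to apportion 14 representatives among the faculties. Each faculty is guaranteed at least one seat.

A: 4, B: 6, C: 4

Standard divisor 1051/14 ≈ 75.071; standard quotas: A 3.956, B 5.968, C 4.076.
Rounding up gives 4, 6, 5 = 15 seats, so the divisor must be adjusted.
With modified divisor 80: modified quotas A 3.712, B 5.600, C 3.825.
Rounding up: A 4, B 6, C 4 (total 14).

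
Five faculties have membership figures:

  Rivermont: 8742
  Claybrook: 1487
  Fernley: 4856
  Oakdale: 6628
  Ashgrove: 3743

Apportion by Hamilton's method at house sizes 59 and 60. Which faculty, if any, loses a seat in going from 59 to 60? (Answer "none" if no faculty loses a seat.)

At 59 seats: Rivermont 20, Claybrook 4, Fernley 11, Oakdale 15, Ashgrove 9.
At 60 seats: Rivermont 21, Claybrook 3, Fernley 11, Oakdale 16, Ashgrove 9.
Claybrook drops from 4 to 3.

Claybrook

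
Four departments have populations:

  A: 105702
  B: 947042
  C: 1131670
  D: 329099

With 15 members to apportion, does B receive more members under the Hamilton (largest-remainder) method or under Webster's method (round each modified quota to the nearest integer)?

Hamilton: A 0, B 6, C 7, D 2.
Webster: A 1, B 5, C 7, D 2.
B gets 6 under Hamilton and 5 under Webster.

Hamilton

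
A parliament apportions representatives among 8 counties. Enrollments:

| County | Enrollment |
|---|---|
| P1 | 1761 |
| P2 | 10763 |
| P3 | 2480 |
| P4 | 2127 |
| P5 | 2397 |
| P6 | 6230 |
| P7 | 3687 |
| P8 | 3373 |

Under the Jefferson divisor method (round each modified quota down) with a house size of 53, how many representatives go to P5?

Standard divisor 32818/53 ≈ 619.208; standard quotas: P1 2.844, P2 17.382, P3 4.005, P4 3.435, P5 3.871, P6 10.061, P7 5.954, P8 5.447.
Rounding down gives 2, 17, 4, 3, 3, 10, 5, 5 = 49 seats, so the divisor must be adjusted.
With modified divisor 580: modified quotas P1 3.036, P2 18.557, P3 4.276, P4 3.667, P5 4.133, P6 10.741, P7 6.357, P8 5.816.
Rounding down: P1 3, P2 18, P3 4, P4 3, P5 4, P6 10, P7 6, P8 5 (total 53).
P5 receives 4.

4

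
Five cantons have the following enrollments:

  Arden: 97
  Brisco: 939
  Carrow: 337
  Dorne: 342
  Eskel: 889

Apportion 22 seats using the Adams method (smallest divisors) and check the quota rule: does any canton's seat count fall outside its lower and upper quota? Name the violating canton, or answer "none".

Standard quotas: Arden 0.820, Brisco 7.933, Carrow 2.847, Dorne 2.889, Eskel 7.511.
Adams allocation: Arden 1, Brisco 8, Carrow 3, Dorne 3, Eskel 7.
Every allocation lies between the lower and upper quota.

none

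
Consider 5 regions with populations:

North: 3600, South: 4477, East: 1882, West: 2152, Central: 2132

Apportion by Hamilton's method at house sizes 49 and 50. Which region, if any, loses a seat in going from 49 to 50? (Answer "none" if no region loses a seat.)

West

At 49 seats: North 12, South 15, East 7, West 8, Central 7.
At 50 seats: North 13, South 16, East 7, West 7, Central 7.
West drops from 8 to 7.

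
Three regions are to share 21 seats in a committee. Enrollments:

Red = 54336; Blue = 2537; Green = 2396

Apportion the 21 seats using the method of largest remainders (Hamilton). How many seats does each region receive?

The standard divisor is 59269/21 ≈ 2822.333.
Standard quotas: Red 19.2522, Blue 0.8989, Green 0.8489.
Lower quotas: Red 19, Blue 0, Green 0 (sum 19, leaving 2 seats).
Remainders in descending order: Blue 0.8989, Green 0.8489, Red 0.2522.
The surplus seats go to Blue, Green.

Red: 19, Blue: 1, Green: 1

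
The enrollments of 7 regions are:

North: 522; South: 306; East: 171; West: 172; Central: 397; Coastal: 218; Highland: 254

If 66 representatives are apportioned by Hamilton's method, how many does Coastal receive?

Total 2040; standard divisor 2040/66 ≈ 30.909.
Standard quotas: North 16.888, South 9.900, East 5.532, West 5.565, Central 12.844, Coastal 7.053, Highland 8.218.
Lower quotas: North 16, South 9, East 5, West 5, Central 12, Coastal 7, Highland 8 (sum 62, leaving 4 seats).
Remainders in descending order: South 0.900, North 0.888, Central 0.844, West 0.565, East 0.532, Highland 0.218, Coastal 0.053.
The surplus seats go to South, North, Central, West.
Coastal receives 7.

7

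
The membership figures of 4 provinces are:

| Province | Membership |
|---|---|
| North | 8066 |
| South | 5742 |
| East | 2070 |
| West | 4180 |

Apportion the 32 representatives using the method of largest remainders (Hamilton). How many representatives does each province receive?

Standard divisor: 20058 ÷ 32 ≈ 626.812.
Standard quotas: North 12.8683, South 9.1606, East 3.3024, West 6.6687.
Lower quotas: North 12, South 9, East 3, West 6 (sum 30, leaving 2 seats).
Remainders in descending order: North 0.8683, West 0.6687, East 0.3024, South 0.1606.
The surplus seats go to North, West.

North 13, South 9, East 3, West 7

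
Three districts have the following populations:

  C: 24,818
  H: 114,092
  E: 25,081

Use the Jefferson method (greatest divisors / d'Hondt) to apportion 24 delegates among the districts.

Standard divisor 163991/24 ≈ 6832.958; standard quotas: C 3.632, H 16.697, E 3.671.
Rounding down gives 3, 16, 3 = 22 seats, so the divisor must be adjusted.
With modified divisor 6304: modified quotas C 3.937, H 18.098, E 3.979.
Rounding down: C 3, H 18, E 3 (total 24).

C 3, H 18, E 3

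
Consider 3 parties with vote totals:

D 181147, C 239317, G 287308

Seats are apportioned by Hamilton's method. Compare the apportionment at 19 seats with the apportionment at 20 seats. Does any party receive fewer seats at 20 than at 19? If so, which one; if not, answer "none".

At 19 seats: D 5, C 6, G 8.
At 20 seats: D 5, C 7, G 8.
No party's allocation decreased.

none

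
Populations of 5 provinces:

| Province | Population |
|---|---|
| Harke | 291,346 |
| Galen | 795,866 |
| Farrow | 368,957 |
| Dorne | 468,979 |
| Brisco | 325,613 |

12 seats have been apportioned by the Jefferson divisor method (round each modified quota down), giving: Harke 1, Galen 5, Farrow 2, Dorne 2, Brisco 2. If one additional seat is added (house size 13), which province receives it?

Priority for the next seat is population ÷ (current seats + 1).
Priorities: Harke 145673.000, Galen 132644.333, Farrow 122985.667, Dorne 156326.333, Brisco 108537.667.
Highest priority: Dorne.

Dorne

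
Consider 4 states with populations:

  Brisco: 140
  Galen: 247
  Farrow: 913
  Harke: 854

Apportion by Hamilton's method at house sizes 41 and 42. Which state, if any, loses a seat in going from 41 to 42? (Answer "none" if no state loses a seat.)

none

At 41 seats: Brisco 3, Galen 5, Farrow 17, Harke 16.
At 42 seats: Brisco 3, Galen 5, Farrow 18, Harke 16.
No state's allocation decreased.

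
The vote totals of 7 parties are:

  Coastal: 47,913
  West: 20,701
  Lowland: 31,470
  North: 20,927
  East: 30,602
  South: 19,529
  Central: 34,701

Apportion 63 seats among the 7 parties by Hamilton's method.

Standard divisor: 205843 ÷ 63 ≈ 3267.349.
Standard quotas: Coastal 14.6642, West 6.3357, Lowland 9.6317, North 6.4049, East 9.3660, South 5.9770, Central 10.6205.
Lower quotas: Coastal 14, West 6, Lowland 9, North 6, East 9, South 5, Central 10 (sum 59, leaving 4 seats).
Remainders in descending order: South 0.9770, Coastal 0.6642, Lowland 0.6317, Central 0.6205, North 0.4049, East 0.3660, West 0.3357.
The surplus seats go to South, Coastal, Lowland, Central.

Coastal=15, West=6, Lowland=10, North=6, East=9, South=6, Central=11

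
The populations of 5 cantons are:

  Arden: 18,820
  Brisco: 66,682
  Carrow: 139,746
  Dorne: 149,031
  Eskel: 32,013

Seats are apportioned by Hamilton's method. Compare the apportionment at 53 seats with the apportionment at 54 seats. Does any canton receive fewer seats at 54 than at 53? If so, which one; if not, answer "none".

Arden

At 53 seats: Arden 3, Brisco 9, Carrow 18, Dorne 19, Eskel 4.
At 54 seats: Arden 2, Brisco 9, Carrow 19, Dorne 20, Eskel 4.
Arden drops from 3 to 2.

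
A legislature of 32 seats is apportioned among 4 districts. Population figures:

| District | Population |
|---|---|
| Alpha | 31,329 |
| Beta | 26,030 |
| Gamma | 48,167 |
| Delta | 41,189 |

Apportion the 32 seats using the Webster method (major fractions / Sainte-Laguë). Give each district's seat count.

Standard divisor 146715/32 ≈ 4584.844; standard quotas: Alpha 6.833, Beta 5.677, Gamma 10.506, Delta 8.984.
Rounding to the nearest integer gives 7, 6, 11, 9 = 33 seats, so the divisor must be adjusted.
With modified divisor 4700: modified quotas Alpha 6.666, Beta 5.538, Gamma 10.248, Delta 8.764.
Rounding to the nearest integer: Alpha 7, Beta 6, Gamma 10, Delta 9 (total 32).

Alpha=7, Beta=6, Gamma=10, Delta=9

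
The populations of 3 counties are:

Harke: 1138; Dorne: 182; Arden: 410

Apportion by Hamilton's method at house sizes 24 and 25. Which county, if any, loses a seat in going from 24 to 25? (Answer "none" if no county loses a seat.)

none

At 24 seats: Harke 16, Dorne 2, Arden 6.
At 25 seats: Harke 16, Dorne 3, Arden 6.
No county's allocation decreased.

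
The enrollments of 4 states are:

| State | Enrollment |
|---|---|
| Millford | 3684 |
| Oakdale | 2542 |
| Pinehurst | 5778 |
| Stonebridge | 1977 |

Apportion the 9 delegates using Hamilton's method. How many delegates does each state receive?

Millford 2; Oakdale 2; Pinehurst 4; Stonebridge 1

Standard divisor: 13981 ÷ 9 ≈ 1553.444.
Standard quotas: Millford 2.3715, Oakdale 1.6364, Pinehurst 3.7195, Stonebridge 1.2727.
Lower quotas: Millford 2, Oakdale 1, Pinehurst 3, Stonebridge 1 (sum 7, leaving 2 seats).
Remainders in descending order: Pinehurst 0.7195, Oakdale 0.6364, Millford 0.3715, Stonebridge 0.2727.
The surplus seats go to Pinehurst, Oakdale.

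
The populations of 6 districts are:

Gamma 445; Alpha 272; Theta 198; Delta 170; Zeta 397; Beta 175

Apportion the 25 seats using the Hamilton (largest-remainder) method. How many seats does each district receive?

The standard divisor is 1657/25 ≈ 66.28.
Standard quotas: Gamma 6.714, Alpha 4.104, Theta 2.987, Delta 2.565, Zeta 5.990, Beta 2.640.
Lower quotas: Gamma 6, Alpha 4, Theta 2, Delta 2, Zeta 5, Beta 2 (sum 21, leaving 4 seats).
Remainders in descending order: Zeta 0.990, Theta 0.987, Gamma 0.714, Beta 0.640, Delta 0.565, Alpha 0.104.
The surplus seats go to Zeta, Theta, Gamma, Beta.

Gamma 7, Alpha 4, Theta 3, Delta 2, Zeta 6, Beta 3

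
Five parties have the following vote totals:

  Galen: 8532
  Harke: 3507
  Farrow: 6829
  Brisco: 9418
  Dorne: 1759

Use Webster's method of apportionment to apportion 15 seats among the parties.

Galen 4, Harke 2, Farrow 3, Brisco 5, Dorne 1

Standard divisor 30045/15 ≈ 2003; standard quotas: Galen 4.260, Harke 1.751, Farrow 3.409, Brisco 4.702, Dorne 0.878.
Rounding to the nearest integer gives Galen 4, Harke 2, Farrow 3, Brisco 5, Dorne 1 — total 15, matching the house size, so no adjustment is needed.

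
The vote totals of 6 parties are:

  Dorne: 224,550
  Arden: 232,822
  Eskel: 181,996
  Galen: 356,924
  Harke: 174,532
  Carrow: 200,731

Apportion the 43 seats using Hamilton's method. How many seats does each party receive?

The standard divisor is 1371555/43 ≈ 31896.628.
Standard quotas: Dorne 7.0399, Arden 7.2993, Eskel 5.7058, Galen 11.1900, Harke 5.4718, Carrow 6.2932.
Lower quotas: Dorne 7, Arden 7, Eskel 5, Galen 11, Harke 5, Carrow 6 (sum 41, leaving 2 seats).
Remainders in descending order: Eskel 0.7058, Harke 0.4718, Arden 0.2993, Carrow 0.2932, Galen 0.1900, Dorne 0.0399.
The surplus seats go to Eskel, Harke.

Dorne=7; Arden=7; Eskel=6; Galen=11; Harke=6; Carrow=6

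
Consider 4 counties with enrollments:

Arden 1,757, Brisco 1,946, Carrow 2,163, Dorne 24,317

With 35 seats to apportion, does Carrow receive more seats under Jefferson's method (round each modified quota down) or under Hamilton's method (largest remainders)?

Hamilton

Jefferson: Arden 2, Brisco 2, Carrow 2, Dorne 29.
Hamilton: Arden 2, Brisco 2, Carrow 3, Dorne 28.
Carrow gets 2 under Jefferson and 3 under Hamilton.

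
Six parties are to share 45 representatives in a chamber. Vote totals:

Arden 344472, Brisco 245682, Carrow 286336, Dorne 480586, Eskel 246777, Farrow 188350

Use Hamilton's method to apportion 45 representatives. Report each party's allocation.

Arden: 9; Brisco: 6; Carrow: 7; Dorne: 12; Eskel: 6; Farrow: 5

Total 1792203; standard divisor 1792203/45 ≈ 39826.733.
Standard quotas: Arden 8.6493, Brisco 6.1688, Carrow 7.1895, Dorne 12.0669, Eskel 6.1963, Farrow 4.7292.
Lower quotas: Arden 8, Brisco 6, Carrow 7, Dorne 12, Eskel 6, Farrow 4 (sum 43, leaving 2 seats).
Remainders in descending order: Farrow 0.7292, Arden 0.6493, Eskel 0.1963, Carrow 0.1895, Brisco 0.1688, Dorne 0.0669.
Largest remainders: Farrow, Arden receive the extra seats.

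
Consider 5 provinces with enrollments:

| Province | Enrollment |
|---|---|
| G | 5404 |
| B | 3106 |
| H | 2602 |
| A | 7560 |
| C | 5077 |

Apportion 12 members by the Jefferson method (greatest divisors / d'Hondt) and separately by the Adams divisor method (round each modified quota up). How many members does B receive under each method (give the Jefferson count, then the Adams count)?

Jefferson: G 3, B 1, H 1, A 4, C 3.
Adams: G 3, B 2, H 2, A 3, C 2.
B gets 1 under Jefferson and 2 under Adams.

1 and 2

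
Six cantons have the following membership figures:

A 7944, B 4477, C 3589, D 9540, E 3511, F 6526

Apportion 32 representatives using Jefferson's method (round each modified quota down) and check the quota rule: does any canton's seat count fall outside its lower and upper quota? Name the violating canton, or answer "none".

Standard quotas: A 7.143, B 4.026, C 3.227, D 8.578, E 3.157, F 5.868.
Jefferson allocation: A 7, B 4, C 3, D 9, E 3, F 6.
Every allocation lies between the lower and upper quota.

none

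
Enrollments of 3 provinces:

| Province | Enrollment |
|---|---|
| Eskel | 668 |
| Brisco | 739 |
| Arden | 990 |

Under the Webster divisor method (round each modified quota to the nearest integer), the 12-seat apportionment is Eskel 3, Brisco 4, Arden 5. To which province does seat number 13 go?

Eskel

Priority for the next seat is population ÷ (current seats + 0.5).
Priorities: Eskel 190.857, Brisco 164.222, Arden 180.000.
Highest priority: Eskel.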